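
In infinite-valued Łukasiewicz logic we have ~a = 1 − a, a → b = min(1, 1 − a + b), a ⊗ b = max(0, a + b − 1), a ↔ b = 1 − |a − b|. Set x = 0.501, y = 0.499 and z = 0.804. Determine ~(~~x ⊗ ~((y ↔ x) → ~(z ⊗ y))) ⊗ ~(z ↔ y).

~x = 1 − 0.501 = 0.499
~~x = 1 − 0.499 = 0.501
y ↔ x = 1 − |0.499 − 0.501| = 1 − 0.002 = 0.998
z ⊗ y = max(0, 0.804 + 0.499 − 1) = max(0, 0.303) = 0.303
~(z ⊗ y) = 1 − 0.303 = 0.697
(y ↔ x) → ~(z ⊗ y) = min(1, 1 − 0.998 + 0.697) = min(1, 0.699) = 0.699
~((y ↔ x) → ~(z ⊗ y)) = 1 − 0.699 = 0.301
~~x ⊗ ~((y ↔ x) → ~(z ⊗ y)) = max(0, 0.501 + 0.301 − 1) = max(0, -0.198) = 0.000
~(~~x ⊗ ~((y ↔ x) → ~(z ⊗ y))) = 1 − 0.000 = 1.000
z ↔ y = 1 − |0.804 − 0.499| = 1 − 0.305 = 0.695
~(z ↔ y) = 1 − 0.695 = 0.305
~(~~x ⊗ ~((y ↔ x) → ~(z ⊗ y))) ⊗ ~(z ↔ y) = max(0, 1.000 + 0.305 − 1) = max(0, 0.305) = 0.305

0.305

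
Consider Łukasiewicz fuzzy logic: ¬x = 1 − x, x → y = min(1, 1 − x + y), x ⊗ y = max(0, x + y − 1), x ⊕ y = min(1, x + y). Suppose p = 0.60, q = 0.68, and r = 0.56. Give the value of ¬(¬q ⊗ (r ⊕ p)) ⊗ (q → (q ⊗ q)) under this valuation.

¬q = 1 − 0.68 = 0.32
r ⊕ p = min(1, 0.56 + 0.60) = min(1, 1.16) = 1.00
¬q ⊗ (r ⊕ p) = max(0, 0.32 + 1.00 − 1) = max(0, 0.32) = 0.32
¬(¬q ⊗ (r ⊕ p)) = 1 − 0.32 = 0.68
q ⊗ q = max(0, 0.68 + 0.68 − 1) = max(0, 0.36) = 0.36
q → (q ⊗ q) = min(1, 1 − 0.68 + 0.36) = min(1, 0.68) = 0.68
¬(¬q ⊗ (r ⊕ p)) ⊗ (q → (q ⊗ q)) = max(0, 0.68 + 0.68 − 1) = max(0, 0.36) = 0.36

0.36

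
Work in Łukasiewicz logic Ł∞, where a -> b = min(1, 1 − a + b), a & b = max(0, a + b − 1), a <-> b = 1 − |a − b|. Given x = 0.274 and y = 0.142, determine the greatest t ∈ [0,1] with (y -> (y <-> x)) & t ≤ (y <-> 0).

0.858

y <-> x = 1 − |0.142 − 0.274| = 1 − 0.132 = 0.868
y -> (y <-> x) = min(1, 1 − 0.142 + 0.868) = min(1, 1.726) = 1.000
So the left factor is y -> (y <-> x) = 1.000.
y <-> 0 = 1 − |0.142 − 0.000| = 1 − 0.142 = 0.858
So the right-hand bound is y <-> 0 = 0.858.
The residuum of the Łukasiewicz t-norm gives the supremum: min(1, 1 − 1.000 + 0.858).
1 − 1.000 + 0.858 = 0.858, so t = min(1, 0.858) = 0.858.
Check: 1.000 & 0.858 = max(0, 0.858) = 0.858 ≤ 0.858.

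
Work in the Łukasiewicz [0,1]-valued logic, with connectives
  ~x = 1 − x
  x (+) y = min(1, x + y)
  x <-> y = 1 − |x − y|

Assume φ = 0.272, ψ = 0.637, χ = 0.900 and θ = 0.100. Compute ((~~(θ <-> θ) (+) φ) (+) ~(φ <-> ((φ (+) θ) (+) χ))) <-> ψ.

0.637

θ <-> θ = 1 − |0.100 − 0.100| = 1 − 0.000 = 1.000
~(θ <-> θ) = 1 − 1.000 = 0.000
~~(θ <-> θ) = 1 − 0.000 = 1.000
~~(θ <-> θ) (+) φ = min(1, 1.000 + 0.272) = min(1, 1.272) = 1.000
φ (+) θ = min(1, 0.272 + 0.100) = min(1, 0.372) = 0.372
(φ (+) θ) (+) χ = min(1, 0.372 + 0.900) = min(1, 1.272) = 1.000
φ <-> ((φ (+) θ) (+) χ) = 1 − |0.272 − 1.000| = 1 − 0.728 = 0.272
~(φ <-> ((φ (+) θ) (+) χ)) = 1 − 0.272 = 0.728
(~~(θ <-> θ) (+) φ) (+) ~(φ <-> ((φ (+) θ) (+) χ)) = min(1, 1.000 + 0.728) = min(1, 1.728) = 1.000
((~~(θ <-> θ) (+) φ) (+) ~(φ <-> ((φ (+) θ) (+) χ))) <-> ψ = 1 − |1.000 − 0.637| = 1 − 0.363 = 0.637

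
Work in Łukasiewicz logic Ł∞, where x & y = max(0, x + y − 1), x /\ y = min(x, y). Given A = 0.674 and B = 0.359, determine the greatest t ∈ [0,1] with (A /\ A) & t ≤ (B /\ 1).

A /\ A = min(0.674, 0.674) = 0.674
So the left factor is A /\ A = 0.674.
B /\ 1 = min(0.359, 1.000) = 0.359
So the right-hand bound is B /\ 1 = 0.359.
The residuum of the Łukasiewicz t-norm gives the supremum: min(1, 1 − 0.674 + 0.359).
1 − 0.674 + 0.359 = 0.685, so t = min(1, 0.685) = 0.685.
Check: 0.674 & 0.685 = max(0, 0.359) = 0.359 ≤ 0.359.

0.685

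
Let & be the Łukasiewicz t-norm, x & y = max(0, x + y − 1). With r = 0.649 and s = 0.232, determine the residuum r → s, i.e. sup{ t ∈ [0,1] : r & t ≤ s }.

The residuum of the Łukasiewicz t-norm gives the supremum: min(1, 1 − 0.649 + 0.232).
1 − 0.649 + 0.232 = 0.583, so t = min(1, 0.583) = 0.583.
Check: 0.649 & 0.583 = max(0, 0.232) = 0.232 ≤ 0.232.

0.583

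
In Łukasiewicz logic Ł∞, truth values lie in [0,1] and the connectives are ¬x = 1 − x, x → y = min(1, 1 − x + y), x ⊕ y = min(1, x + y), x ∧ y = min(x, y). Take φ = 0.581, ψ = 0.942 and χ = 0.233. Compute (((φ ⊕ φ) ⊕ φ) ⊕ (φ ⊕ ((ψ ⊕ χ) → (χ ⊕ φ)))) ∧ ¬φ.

φ ⊕ φ = min(1, 0.581 + 0.581) = min(1, 1.162) = 1.000
(φ ⊕ φ) ⊕ φ = min(1, 1.000 + 0.581) = min(1, 1.581) = 1.000
ψ ⊕ χ = min(1, 0.942 + 0.233) = min(1, 1.175) = 1.000
χ ⊕ φ = min(1, 0.233 + 0.581) = min(1, 0.814) = 0.814
(ψ ⊕ χ) → (χ ⊕ φ) = min(1, 1 − 1.000 + 0.814) = min(1, 0.814) = 0.814
φ ⊕ ((ψ ⊕ χ) → (χ ⊕ φ)) = min(1, 0.581 + 0.814) = min(1, 1.395) = 1.000
((φ ⊕ φ) ⊕ φ) ⊕ (φ ⊕ ((ψ ⊕ χ) → (χ ⊕ φ))) = min(1, 1.000 + 1.000) = min(1, 2.000) = 1.000
¬φ = 1 − 0.581 = 0.419
(((φ ⊕ φ) ⊕ φ) ⊕ (φ ⊕ ((ψ ⊕ χ) → (χ ⊕ φ)))) ∧ ¬φ = min(1.000, 0.419) = 0.419

0.419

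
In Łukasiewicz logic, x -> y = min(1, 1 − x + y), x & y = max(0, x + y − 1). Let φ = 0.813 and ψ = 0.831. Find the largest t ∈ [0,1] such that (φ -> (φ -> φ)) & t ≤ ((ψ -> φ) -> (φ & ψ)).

0.662

φ -> φ = min(1, 1 − 0.813 + 0.813) = min(1, 1.000) = 1.000
φ -> (φ -> φ) = min(1, 1 − 0.813 + 1.000) = min(1, 1.187) = 1.000
So the left factor is φ -> (φ -> φ) = 1.000.
ψ -> φ = min(1, 1 − 0.831 + 0.813) = min(1, 0.982) = 0.982
φ & ψ = max(0, 0.813 + 0.831 − 1) = max(0, 0.644) = 0.644
(ψ -> φ) -> (φ & ψ) = min(1, 1 − 0.982 + 0.644) = min(1, 0.662) = 0.662
So the right-hand bound is (ψ -> φ) -> (φ & ψ) = 0.662.
The residuum of the Łukasiewicz t-norm gives the supremum: min(1, 1 − 1.000 + 0.662).
1 − 1.000 + 0.662 = 0.662, so t = min(1, 0.662) = 0.662.
Check: 1.000 & 0.662 = max(0, 0.662) = 0.662 ≤ 0.662.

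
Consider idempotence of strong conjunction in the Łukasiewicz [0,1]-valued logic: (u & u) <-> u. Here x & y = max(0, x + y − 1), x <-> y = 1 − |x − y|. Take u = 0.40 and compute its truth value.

u & u = max(0, 0.40 + 0.40 − 1) = max(0, -0.20) = 0.00
(u & u) <-> u = 1 − |0.00 − 0.40| = 1 − 0.40 = 0.60
(The value 0.60 < 1 shows this instance is not satisfied; fails in Ł∞ since a ⊗ a = max(0, 2a−1) ≠ a in general.)

0.60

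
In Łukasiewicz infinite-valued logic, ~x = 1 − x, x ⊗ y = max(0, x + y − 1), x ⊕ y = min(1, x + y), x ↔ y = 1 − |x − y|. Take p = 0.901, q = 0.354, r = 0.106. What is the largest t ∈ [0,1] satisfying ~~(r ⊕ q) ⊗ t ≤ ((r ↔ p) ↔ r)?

1.000

r ⊕ q = min(1, 0.106 + 0.354) = min(1, 0.460) = 0.460
~(r ⊕ q) = 1 − 0.460 = 0.540
~~(r ⊕ q) = 1 − 0.540 = 0.460
So the left factor is ~~(r ⊕ q) = 0.460.
r ↔ p = 1 − |0.106 − 0.901| = 1 − 0.795 = 0.205
(r ↔ p) ↔ r = 1 − |0.205 − 0.106| = 1 − 0.099 = 0.901
So the right-hand bound is (r ↔ p) ↔ r = 0.901.
The residuum of the Łukasiewicz t-norm gives the supremum: min(1, 1 − 0.460 + 0.901).
1 − 0.460 + 0.901 = 1.441, so t = min(1, 1.441) = 1.000.
Check: 0.460 ⊗ 1.000 = max(0, 0.460) = 0.460 ≤ 0.901.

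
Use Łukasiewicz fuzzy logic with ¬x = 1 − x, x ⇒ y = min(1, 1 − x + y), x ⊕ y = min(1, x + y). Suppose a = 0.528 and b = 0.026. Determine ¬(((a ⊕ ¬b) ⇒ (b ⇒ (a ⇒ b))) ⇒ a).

0.472

¬b = 1 − 0.026 = 0.974
a ⊕ ¬b = min(1, 0.528 + 0.974) = min(1, 1.502) = 1.000
a ⇒ b = min(1, 1 − 0.528 + 0.026) = min(1, 0.498) = 0.498
b ⇒ (a ⇒ b) = min(1, 1 − 0.026 + 0.498) = min(1, 1.472) = 1.000
(a ⊕ ¬b) ⇒ (b ⇒ (a ⇒ b)) = min(1, 1 − 1.000 + 1.000) = min(1, 1.000) = 1.000
((a ⊕ ¬b) ⇒ (b ⇒ (a ⇒ b))) ⇒ a = min(1, 1 − 1.000 + 0.528) = min(1, 0.528) = 0.528
¬(((a ⊕ ¬b) ⇒ (b ⇒ (a ⇒ b))) ⇒ a) = 1 − 0.528 = 0.472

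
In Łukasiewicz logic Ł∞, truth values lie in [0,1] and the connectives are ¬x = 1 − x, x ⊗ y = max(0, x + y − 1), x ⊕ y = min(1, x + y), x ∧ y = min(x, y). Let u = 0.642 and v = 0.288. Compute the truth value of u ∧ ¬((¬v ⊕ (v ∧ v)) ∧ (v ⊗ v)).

¬v = 1 − 0.288 = 0.712
v ∧ v = min(0.288, 0.288) = 0.288
¬v ⊕ (v ∧ v) = min(1, 0.712 + 0.288) = min(1, 1.000) = 1.000
v ⊗ v = max(0, 0.288 + 0.288 − 1) = max(0, -0.424) = 0.000
(¬v ⊕ (v ∧ v)) ∧ (v ⊗ v) = min(1.000, 0.000) = 0.000
¬((¬v ⊕ (v ∧ v)) ∧ (v ⊗ v)) = 1 − 0.000 = 1.000
u ∧ ¬((¬v ⊕ (v ∧ v)) ∧ (v ⊗ v)) = min(0.642, 1.000) = 0.642

0.642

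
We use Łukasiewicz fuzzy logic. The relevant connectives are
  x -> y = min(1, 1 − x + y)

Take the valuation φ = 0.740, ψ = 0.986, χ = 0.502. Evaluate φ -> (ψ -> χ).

ψ -> χ = min(1, 1 − 0.986 + 0.502) = min(1, 0.516) = 0.516
φ -> (ψ -> χ) = min(1, 1 − 0.740 + 0.516) = min(1, 0.776) = 0.776

0.776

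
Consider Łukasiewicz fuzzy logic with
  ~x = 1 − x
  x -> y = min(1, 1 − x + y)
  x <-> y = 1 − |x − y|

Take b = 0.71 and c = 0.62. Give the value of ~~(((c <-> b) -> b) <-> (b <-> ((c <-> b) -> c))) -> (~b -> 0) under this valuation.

0.91

c <-> b = 1 − |0.62 − 0.71| = 1 − 0.09 = 0.91
(c <-> b) -> b = min(1, 1 − 0.91 + 0.71) = min(1, 0.80) = 0.80
(c <-> b) -> c = min(1, 1 − 0.91 + 0.62) = min(1, 0.71) = 0.71
b <-> ((c <-> b) -> c) = 1 − |0.71 − 0.71| = 1 − 0.00 = 1.00
((c <-> b) -> b) <-> (b <-> ((c <-> b) -> c)) = 1 − |0.80 − 1.00| = 1 − 0.20 = 0.80
~(((c <-> b) -> b) <-> (b <-> ((c <-> b) -> c))) = 1 − 0.80 = 0.20
~~(((c <-> b) -> b) <-> (b <-> ((c <-> b) -> c))) = 1 − 0.20 = 0.80
~b = 1 − 0.71 = 0.29
~b -> 0 = min(1, 1 − 0.29 + 0.00) = min(1, 0.71) = 0.71
~~(((c <-> b) -> b) <-> (b <-> ((c <-> b) -> c))) -> (~b -> 0) = min(1, 1 − 0.80 + 0.71) = min(1, 0.91) = 0.91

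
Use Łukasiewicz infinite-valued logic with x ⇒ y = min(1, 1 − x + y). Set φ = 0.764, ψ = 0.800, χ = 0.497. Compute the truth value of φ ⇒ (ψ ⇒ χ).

0.933

ψ ⇒ χ = min(1, 1 − 0.800 + 0.497) = min(1, 0.697) = 0.697
φ ⇒ (ψ ⇒ χ) = min(1, 1 − 0.764 + 0.697) = min(1, 0.933) = 0.933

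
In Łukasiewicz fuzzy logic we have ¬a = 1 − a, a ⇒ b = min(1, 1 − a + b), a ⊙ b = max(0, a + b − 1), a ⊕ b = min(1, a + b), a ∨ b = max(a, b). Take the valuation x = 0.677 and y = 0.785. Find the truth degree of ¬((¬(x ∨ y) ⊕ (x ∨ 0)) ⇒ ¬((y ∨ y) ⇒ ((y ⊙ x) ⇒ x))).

0.892

x ∨ y = max(0.677, 0.785) = 0.785
¬(x ∨ y) = 1 − 0.785 = 0.215
x ∨ 0 = max(0.677, 0.000) = 0.677
¬(x ∨ y) ⊕ (x ∨ 0) = min(1, 0.215 + 0.677) = min(1, 0.892) = 0.892
y ∨ y = max(0.785, 0.785) = 0.785
y ⊙ x = max(0, 0.785 + 0.677 − 1) = max(0, 0.462) = 0.462
(y ⊙ x) ⇒ x = min(1, 1 − 0.462 + 0.677) = min(1, 1.215) = 1.000
(y ∨ y) ⇒ ((y ⊙ x) ⇒ x) = min(1, 1 − 0.785 + 1.000) = min(1, 1.215) = 1.000
¬((y ∨ y) ⇒ ((y ⊙ x) ⇒ x)) = 1 − 1.000 = 0.000
(¬(x ∨ y) ⊕ (x ∨ 0)) ⇒ ¬((y ∨ y) ⇒ ((y ⊙ x) ⇒ x)) = min(1, 1 − 0.892 + 0.000) = min(1, 0.108) = 0.108
¬((¬(x ∨ y) ⊕ (x ∨ 0)) ⇒ ¬((y ∨ y) ⇒ ((y ⊙ x) ⇒ x))) = 1 − 0.108 = 0.892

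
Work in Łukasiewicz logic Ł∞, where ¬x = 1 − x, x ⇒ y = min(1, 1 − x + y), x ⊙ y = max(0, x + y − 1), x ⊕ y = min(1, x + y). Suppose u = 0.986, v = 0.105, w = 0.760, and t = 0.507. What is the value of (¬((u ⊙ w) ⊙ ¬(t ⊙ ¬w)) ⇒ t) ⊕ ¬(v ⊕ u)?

u ⊙ w = max(0, 0.986 + 0.760 − 1) = max(0, 0.746) = 0.746
¬w = 1 − 0.760 = 0.240
t ⊙ ¬w = max(0, 0.507 + 0.240 − 1) = max(0, -0.253) = 0.000
¬(t ⊙ ¬w) = 1 − 0.000 = 1.000
(u ⊙ w) ⊙ ¬(t ⊙ ¬w) = max(0, 0.746 + 1.000 − 1) = max(0, 0.746) = 0.746
¬((u ⊙ w) ⊙ ¬(t ⊙ ¬w)) = 1 − 0.746 = 0.254
¬((u ⊙ w) ⊙ ¬(t ⊙ ¬w)) ⇒ t = min(1, 1 − 0.254 + 0.507) = min(1, 1.253) = 1.000
v ⊕ u = min(1, 0.105 + 0.986) = min(1, 1.091) = 1.000
¬(v ⊕ u) = 1 − 1.000 = 0.000
(¬((u ⊙ w) ⊙ ¬(t ⊙ ¬w)) ⇒ t) ⊕ ¬(v ⊕ u) = min(1, 1.000 + 0.000) = min(1, 1.000) = 1.000

1.000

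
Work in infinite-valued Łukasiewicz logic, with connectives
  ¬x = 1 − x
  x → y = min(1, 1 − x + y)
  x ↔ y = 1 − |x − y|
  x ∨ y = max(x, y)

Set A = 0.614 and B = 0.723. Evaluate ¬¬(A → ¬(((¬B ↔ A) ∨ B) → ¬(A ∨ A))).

0.723

¬B = 1 − 0.723 = 0.277
¬B ↔ A = 1 − |0.277 − 0.614| = 1 − 0.337 = 0.663
(¬B ↔ A) ∨ B = max(0.663, 0.723) = 0.723
A ∨ A = max(0.614, 0.614) = 0.614
¬(A ∨ A) = 1 − 0.614 = 0.386
((¬B ↔ A) ∨ B) → ¬(A ∨ A) = min(1, 1 − 0.723 + 0.386) = min(1, 0.663) = 0.663
¬(((¬B ↔ A) ∨ B) → ¬(A ∨ A)) = 1 − 0.663 = 0.337
A → ¬(((¬B ↔ A) ∨ B) → ¬(A ∨ A)) = min(1, 1 − 0.614 + 0.337) = min(1, 0.723) = 0.723
¬(A → ¬(((¬B ↔ A) ∨ B) → ¬(A ∨ A))) = 1 − 0.723 = 0.277
¬¬(A → ¬(((¬B ↔ A) ∨ B) → ¬(A ∨ A))) = 1 − 0.277 = 0.723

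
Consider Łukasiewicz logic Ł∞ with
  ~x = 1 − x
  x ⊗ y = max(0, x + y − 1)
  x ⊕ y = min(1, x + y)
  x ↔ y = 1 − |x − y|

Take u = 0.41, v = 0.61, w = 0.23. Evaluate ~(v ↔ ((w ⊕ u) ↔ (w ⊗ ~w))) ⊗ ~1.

w ⊕ u = min(1, 0.23 + 0.41) = min(1, 0.64) = 0.64
~w = 1 − 0.23 = 0.77
w ⊗ ~w = max(0, 0.23 + 0.77 − 1) = max(0, 0.00) = 0.00
(w ⊕ u) ↔ (w ⊗ ~w) = 1 − |0.64 − 0.00| = 1 − 0.64 = 0.36
v ↔ ((w ⊕ u) ↔ (w ⊗ ~w)) = 1 − |0.61 − 0.36| = 1 − 0.25 = 0.75
~(v ↔ ((w ⊕ u) ↔ (w ⊗ ~w))) = 1 − 0.75 = 0.25
~1 = 1 − 1.00 = 0.00
~(v ↔ ((w ⊕ u) ↔ (w ⊗ ~w))) ⊗ ~1 = max(0, 0.25 + 0.00 − 1) = max(0, -0.75) = 0.00

0.00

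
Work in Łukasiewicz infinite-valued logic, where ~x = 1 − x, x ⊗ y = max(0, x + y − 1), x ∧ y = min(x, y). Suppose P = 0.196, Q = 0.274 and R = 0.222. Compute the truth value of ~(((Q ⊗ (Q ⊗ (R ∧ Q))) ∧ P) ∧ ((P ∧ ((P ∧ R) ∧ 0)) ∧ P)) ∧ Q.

0.274

R ∧ Q = min(0.222, 0.274) = 0.222
Q ⊗ (R ∧ Q) = max(0, 0.274 + 0.222 − 1) = max(0, -0.504) = 0.000
Q ⊗ (Q ⊗ (R ∧ Q)) = max(0, 0.274 + 0.000 − 1) = max(0, -0.726) = 0.000
(Q ⊗ (Q ⊗ (R ∧ Q))) ∧ P = min(0.000, 0.196) = 0.000
P ∧ R = min(0.196, 0.222) = 0.196
(P ∧ R) ∧ 0 = min(0.196, 0.000) = 0.000
P ∧ ((P ∧ R) ∧ 0) = min(0.196, 0.000) = 0.000
(P ∧ ((P ∧ R) ∧ 0)) ∧ P = min(0.000, 0.196) = 0.000
((Q ⊗ (Q ⊗ (R ∧ Q))) ∧ P) ∧ ((P ∧ ((P ∧ R) ∧ 0)) ∧ P) = min(0.000, 0.000) = 0.000
~(((Q ⊗ (Q ⊗ (R ∧ Q))) ∧ P) ∧ ((P ∧ ((P ∧ R) ∧ 0)) ∧ P)) = 1 − 0.000 = 1.000
~(((Q ⊗ (Q ⊗ (R ∧ Q))) ∧ P) ∧ ((P ∧ ((P ∧ R) ∧ 0)) ∧ P)) ∧ Q = min(1.000, 0.274) = 0.274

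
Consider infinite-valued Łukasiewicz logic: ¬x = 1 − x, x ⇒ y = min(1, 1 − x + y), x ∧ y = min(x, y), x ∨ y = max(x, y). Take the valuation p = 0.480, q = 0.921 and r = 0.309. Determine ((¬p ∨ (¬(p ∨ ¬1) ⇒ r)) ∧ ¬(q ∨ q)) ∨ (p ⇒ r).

0.829

¬p = 1 − 0.480 = 0.520
¬1 = 1 − 1.000 = 0.000
p ∨ ¬1 = max(0.480, 0.000) = 0.480
¬(p ∨ ¬1) = 1 − 0.480 = 0.520
¬(p ∨ ¬1) ⇒ r = min(1, 1 − 0.520 + 0.309) = min(1, 0.789) = 0.789
¬p ∨ (¬(p ∨ ¬1) ⇒ r) = max(0.520, 0.789) = 0.789
q ∨ q = max(0.921, 0.921) = 0.921
¬(q ∨ q) = 1 − 0.921 = 0.079
(¬p ∨ (¬(p ∨ ¬1) ⇒ r)) ∧ ¬(q ∨ q) = min(0.789, 0.079) = 0.079
p ⇒ r = min(1, 1 − 0.480 + 0.309) = min(1, 0.829) = 0.829
((¬p ∨ (¬(p ∨ ¬1) ⇒ r)) ∧ ¬(q ∨ q)) ∨ (p ⇒ r) = max(0.079, 0.829) = 0.829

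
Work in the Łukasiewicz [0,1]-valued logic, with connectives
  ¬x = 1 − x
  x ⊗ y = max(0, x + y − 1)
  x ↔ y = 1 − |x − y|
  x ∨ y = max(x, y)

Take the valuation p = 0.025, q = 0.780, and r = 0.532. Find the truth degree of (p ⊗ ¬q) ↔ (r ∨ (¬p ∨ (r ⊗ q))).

¬q = 1 − 0.780 = 0.220
p ⊗ ¬q = max(0, 0.025 + 0.220 − 1) = max(0, -0.755) = 0.000
¬p = 1 − 0.025 = 0.975
r ⊗ q = max(0, 0.532 + 0.780 − 1) = max(0, 0.312) = 0.312
¬p ∨ (r ⊗ q) = max(0.975, 0.312) = 0.975
r ∨ (¬p ∨ (r ⊗ q)) = max(0.532, 0.975) = 0.975
(p ⊗ ¬q) ↔ (r ∨ (¬p ∨ (r ⊗ q))) = 1 − |0.000 − 0.975| = 1 − 0.975 = 0.025

0.025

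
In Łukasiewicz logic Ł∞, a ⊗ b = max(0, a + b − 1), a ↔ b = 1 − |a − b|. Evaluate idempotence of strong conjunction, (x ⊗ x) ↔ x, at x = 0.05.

0.95

x ⊗ x = max(0, 0.05 + 0.05 − 1) = max(0, -0.90) = 0.00
(x ⊗ x) ↔ x = 1 − |0.00 − 0.05| = 1 − 0.05 = 0.95
(The value 0.95 < 1 shows this instance is not satisfied; fails in Ł∞ since a ⊗ a = max(0, 2a−1) ≠ a in general.)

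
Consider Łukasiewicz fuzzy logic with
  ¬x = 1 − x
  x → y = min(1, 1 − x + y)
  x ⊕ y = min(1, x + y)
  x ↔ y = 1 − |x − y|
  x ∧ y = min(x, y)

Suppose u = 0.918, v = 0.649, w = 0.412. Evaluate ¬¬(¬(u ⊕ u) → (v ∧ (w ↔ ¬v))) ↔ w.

0.412

u ⊕ u = min(1, 0.918 + 0.918) = min(1, 1.836) = 1.000
¬(u ⊕ u) = 1 − 1.000 = 0.000
¬v = 1 − 0.649 = 0.351
w ↔ ¬v = 1 − |0.412 − 0.351| = 1 − 0.061 = 0.939
v ∧ (w ↔ ¬v) = min(0.649, 0.939) = 0.649
¬(u ⊕ u) → (v ∧ (w ↔ ¬v)) = min(1, 1 − 0.000 + 0.649) = min(1, 1.649) = 1.000
¬(¬(u ⊕ u) → (v ∧ (w ↔ ¬v))) = 1 − 1.000 = 0.000
¬¬(¬(u ⊕ u) → (v ∧ (w ↔ ¬v))) = 1 − 0.000 = 1.000
¬¬(¬(u ⊕ u) → (v ∧ (w ↔ ¬v))) ↔ w = 1 − |1.000 − 0.412| = 1 − 0.588 = 0.412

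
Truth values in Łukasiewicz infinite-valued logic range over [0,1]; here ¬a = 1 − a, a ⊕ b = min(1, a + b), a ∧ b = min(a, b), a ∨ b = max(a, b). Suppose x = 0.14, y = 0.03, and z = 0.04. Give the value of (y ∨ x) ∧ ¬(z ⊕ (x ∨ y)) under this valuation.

y ∨ x = max(0.03, 0.14) = 0.14
x ∨ y = max(0.14, 0.03) = 0.14
z ⊕ (x ∨ y) = min(1, 0.04 + 0.14) = min(1, 0.18) = 0.18
¬(z ⊕ (x ∨ y)) = 1 − 0.18 = 0.82
(y ∨ x) ∧ ¬(z ⊕ (x ∨ y)) = min(0.14, 0.82) = 0.14

0.14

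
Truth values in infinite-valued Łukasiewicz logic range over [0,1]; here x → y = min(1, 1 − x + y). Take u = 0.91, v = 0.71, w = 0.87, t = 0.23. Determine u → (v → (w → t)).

0.74

w → t = min(1, 1 − 0.87 + 0.23) = min(1, 0.36) = 0.36
v → (w → t) = min(1, 1 − 0.71 + 0.36) = min(1, 0.65) = 0.65
u → (v → (w → t)) = min(1, 1 − 0.91 + 0.65) = min(1, 0.74) = 0.74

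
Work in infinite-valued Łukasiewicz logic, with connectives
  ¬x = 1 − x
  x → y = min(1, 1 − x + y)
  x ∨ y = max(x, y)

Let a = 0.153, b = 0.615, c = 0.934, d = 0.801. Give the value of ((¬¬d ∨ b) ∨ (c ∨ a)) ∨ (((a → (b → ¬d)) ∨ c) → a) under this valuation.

0.934

¬d = 1 − 0.801 = 0.199
¬¬d = 1 − 0.199 = 0.801
¬¬d ∨ b = max(0.801, 0.615) = 0.801
c ∨ a = max(0.934, 0.153) = 0.934
(¬¬d ∨ b) ∨ (c ∨ a) = max(0.801, 0.934) = 0.934
b → ¬d = min(1, 1 − 0.615 + 0.199) = min(1, 0.584) = 0.584
a → (b → ¬d) = min(1, 1 − 0.153 + 0.584) = min(1, 1.431) = 1.000
(a → (b → ¬d)) ∨ c = max(1.000, 0.934) = 1.000
((a → (b → ¬d)) ∨ c) → a = min(1, 1 − 1.000 + 0.153) = min(1, 0.153) = 0.153
((¬¬d ∨ b) ∨ (c ∨ a)) ∨ (((a → (b → ¬d)) ∨ c) → a) = max(0.934, 0.153) = 0.934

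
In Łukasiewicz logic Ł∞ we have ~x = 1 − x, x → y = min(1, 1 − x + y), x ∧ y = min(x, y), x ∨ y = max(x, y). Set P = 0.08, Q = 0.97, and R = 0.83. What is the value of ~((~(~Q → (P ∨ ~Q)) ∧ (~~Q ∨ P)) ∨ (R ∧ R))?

0.17

~Q = 1 − 0.97 = 0.03
P ∨ ~Q = max(0.08, 0.03) = 0.08
~Q → (P ∨ ~Q) = min(1, 1 − 0.03 + 0.08) = min(1, 1.05) = 1.00
~(~Q → (P ∨ ~Q)) = 1 − 1.00 = 0.00
~~Q = 1 − 0.03 = 0.97
~~Q ∨ P = max(0.97, 0.08) = 0.97
~(~Q → (P ∨ ~Q)) ∧ (~~Q ∨ P) = min(0.00, 0.97) = 0.00
R ∧ R = min(0.83, 0.83) = 0.83
(~(~Q → (P ∨ ~Q)) ∧ (~~Q ∨ P)) ∨ (R ∧ R) = max(0.00, 0.83) = 0.83
~((~(~Q → (P ∨ ~Q)) ∧ (~~Q ∨ P)) ∨ (R ∧ R)) = 1 − 0.83 = 0.17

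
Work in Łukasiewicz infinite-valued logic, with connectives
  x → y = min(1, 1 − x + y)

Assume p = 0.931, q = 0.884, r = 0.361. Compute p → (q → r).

0.546

q → r = min(1, 1 − 0.884 + 0.361) = min(1, 0.477) = 0.477
p → (q → r) = min(1, 1 − 0.931 + 0.477) = min(1, 0.546) = 0.546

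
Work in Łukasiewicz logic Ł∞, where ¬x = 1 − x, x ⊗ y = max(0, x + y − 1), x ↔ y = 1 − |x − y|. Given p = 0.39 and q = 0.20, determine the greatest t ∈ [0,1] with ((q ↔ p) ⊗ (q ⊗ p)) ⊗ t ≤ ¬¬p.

1.00

q ↔ p = 1 − |0.20 − 0.39| = 1 − 0.19 = 0.81
q ⊗ p = max(0, 0.20 + 0.39 − 1) = max(0, -0.41) = 0.00
(q ↔ p) ⊗ (q ⊗ p) = max(0, 0.81 + 0.00 − 1) = max(0, -0.19) = 0.00
So the left factor is (q ↔ p) ⊗ (q ⊗ p) = 0.00.
¬p = 1 − 0.39 = 0.61
¬¬p = 1 − 0.61 = 0.39
So the right-hand bound is ¬¬p = 0.39.
The residuum of the Łukasiewicz t-norm gives the supremum: min(1, 1 − 0.00 + 0.39).
1 − 0.00 + 0.39 = 1.39, so t = min(1, 1.39) = 1.00.
Check: 0.00 ⊗ 1.00 = max(0, 0.00) = 0.00 ≤ 0.39.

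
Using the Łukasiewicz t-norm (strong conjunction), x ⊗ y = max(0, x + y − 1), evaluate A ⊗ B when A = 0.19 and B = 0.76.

A ⊗ B = max(0, 0.19 + 0.76 − 1) = max(0, -0.05) = 0.00
For comparison, the Gödel (minimum) t-norm min(x, y) would give 0.19.

0.00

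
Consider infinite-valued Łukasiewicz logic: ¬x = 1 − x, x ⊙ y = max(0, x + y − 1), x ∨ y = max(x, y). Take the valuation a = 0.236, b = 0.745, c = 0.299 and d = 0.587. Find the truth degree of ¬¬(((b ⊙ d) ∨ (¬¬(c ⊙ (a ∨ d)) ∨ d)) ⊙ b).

0.332

b ⊙ d = max(0, 0.745 + 0.587 − 1) = max(0, 0.332) = 0.332
a ∨ d = max(0.236, 0.587) = 0.587
c ⊙ (a ∨ d) = max(0, 0.299 + 0.587 − 1) = max(0, -0.114) = 0.000
¬(c ⊙ (a ∨ d)) = 1 − 0.000 = 1.000
¬¬(c ⊙ (a ∨ d)) = 1 − 1.000 = 0.000
¬¬(c ⊙ (a ∨ d)) ∨ d = max(0.000, 0.587) = 0.587
(b ⊙ d) ∨ (¬¬(c ⊙ (a ∨ d)) ∨ d) = max(0.332, 0.587) = 0.587
((b ⊙ d) ∨ (¬¬(c ⊙ (a ∨ d)) ∨ d)) ⊙ b = max(0, 0.587 + 0.745 − 1) = max(0, 0.332) = 0.332
¬(((b ⊙ d) ∨ (¬¬(c ⊙ (a ∨ d)) ∨ d)) ⊙ b) = 1 − 0.332 = 0.668
¬¬(((b ⊙ d) ∨ (¬¬(c ⊙ (a ∨ d)) ∨ d)) ⊙ b) = 1 − 0.668 = 0.332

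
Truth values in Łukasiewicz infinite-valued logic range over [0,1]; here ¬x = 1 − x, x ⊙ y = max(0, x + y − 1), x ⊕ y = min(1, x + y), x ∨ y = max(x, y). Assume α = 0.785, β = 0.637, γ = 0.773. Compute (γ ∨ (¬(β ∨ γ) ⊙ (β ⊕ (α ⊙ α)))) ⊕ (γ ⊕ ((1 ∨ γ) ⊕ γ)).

β ∨ γ = max(0.637, 0.773) = 0.773
¬(β ∨ γ) = 1 − 0.773 = 0.227
α ⊙ α = max(0, 0.785 + 0.785 − 1) = max(0, 0.570) = 0.570
β ⊕ (α ⊙ α) = min(1, 0.637 + 0.570) = min(1, 1.207) = 1.000
¬(β ∨ γ) ⊙ (β ⊕ (α ⊙ α)) = max(0, 0.227 + 1.000 − 1) = max(0, 0.227) = 0.227
γ ∨ (¬(β ∨ γ) ⊙ (β ⊕ (α ⊙ α))) = max(0.773, 0.227) = 0.773
1 ∨ γ = max(1.000, 0.773) = 1.000
(1 ∨ γ) ⊕ γ = min(1, 1.000 + 0.773) = min(1, 1.773) = 1.000
γ ⊕ ((1 ∨ γ) ⊕ γ) = min(1, 0.773 + 1.000) = min(1, 1.773) = 1.000
(γ ∨ (¬(β ∨ γ) ⊙ (β ⊕ (α ⊙ α)))) ⊕ (γ ⊕ ((1 ∨ γ) ⊕ γ)) = min(1, 0.773 + 1.000) = min(1, 1.773) = 1.000

1.000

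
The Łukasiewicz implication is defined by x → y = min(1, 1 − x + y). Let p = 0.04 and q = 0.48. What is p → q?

p → q = min(1, 1 − 0.04 + 0.48) = min(1, 1.44) = 1.00
For comparison, the Gödel implication (1 if x ≤ y else y) would give 1.00.

1.00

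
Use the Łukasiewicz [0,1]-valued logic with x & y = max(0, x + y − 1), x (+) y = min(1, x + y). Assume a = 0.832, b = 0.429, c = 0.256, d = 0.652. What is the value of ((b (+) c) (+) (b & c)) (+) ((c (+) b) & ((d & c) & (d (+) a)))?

b (+) c = min(1, 0.429 + 0.256) = min(1, 0.685) = 0.685
b & c = max(0, 0.429 + 0.256 − 1) = max(0, -0.315) = 0.000
(b (+) c) (+) (b & c) = min(1, 0.685 + 0.000) = min(1, 0.685) = 0.685
c (+) b = min(1, 0.256 + 0.429) = min(1, 0.685) = 0.685
d & c = max(0, 0.652 + 0.256 − 1) = max(0, -0.092) = 0.000
d (+) a = min(1, 0.652 + 0.832) = min(1, 1.484) = 1.000
(d & c) & (d (+) a) = max(0, 0.000 + 1.000 − 1) = max(0, 0.000) = 0.000
(c (+) b) & ((d & c) & (d (+) a)) = max(0, 0.685 + 0.000 − 1) = max(0, -0.315) = 0.000
((b (+) c) (+) (b & c)) (+) ((c (+) b) & ((d & c) & (d (+) a))) = min(1, 0.685 + 0.000) = min(1, 0.685) = 0.685

0.685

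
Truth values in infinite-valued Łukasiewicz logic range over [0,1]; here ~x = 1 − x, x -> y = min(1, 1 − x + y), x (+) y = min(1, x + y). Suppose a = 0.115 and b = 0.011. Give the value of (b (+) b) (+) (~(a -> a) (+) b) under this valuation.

b (+) b = min(1, 0.011 + 0.011) = min(1, 0.022) = 0.022
a -> a = min(1, 1 − 0.115 + 0.115) = min(1, 1.000) = 1.000
~(a -> a) = 1 − 1.000 = 0.000
~(a -> a) (+) b = min(1, 0.000 + 0.011) = min(1, 0.011) = 0.011
(b (+) b) (+) (~(a -> a) (+) b) = min(1, 0.022 + 0.011) = min(1, 0.033) = 0.033

0.033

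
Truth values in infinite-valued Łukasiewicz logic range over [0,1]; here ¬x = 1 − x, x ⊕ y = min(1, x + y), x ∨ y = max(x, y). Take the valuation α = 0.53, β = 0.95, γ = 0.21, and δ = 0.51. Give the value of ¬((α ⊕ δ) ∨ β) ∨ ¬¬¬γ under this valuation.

0.79

α ⊕ δ = min(1, 0.53 + 0.51) = min(1, 1.04) = 1.00
(α ⊕ δ) ∨ β = max(1.00, 0.95) = 1.00
¬((α ⊕ δ) ∨ β) = 1 − 1.00 = 0.00
¬γ = 1 − 0.21 = 0.79
¬¬γ = 1 − 0.79 = 0.21
¬¬¬γ = 1 − 0.21 = 0.79
¬((α ⊕ δ) ∨ β) ∨ ¬¬¬γ = max(0.00, 0.79) = 0.79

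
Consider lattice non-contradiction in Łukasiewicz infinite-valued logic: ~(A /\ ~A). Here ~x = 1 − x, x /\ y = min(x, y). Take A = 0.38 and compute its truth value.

0.62

~A = 1 − 0.38 = 0.62
A /\ ~A = min(0.38, 0.62) = 0.38
~(A /\ ~A) = 1 − 0.38 = 0.62
(The value 0.62 < 1 shows this instance is not satisfied; not a Ł∞-tautology — its value is 1 − min(a, 1−a).)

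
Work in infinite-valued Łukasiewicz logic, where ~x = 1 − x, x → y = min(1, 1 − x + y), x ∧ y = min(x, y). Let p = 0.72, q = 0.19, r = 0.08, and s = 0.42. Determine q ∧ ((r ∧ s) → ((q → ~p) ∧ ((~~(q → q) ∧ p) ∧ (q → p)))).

r ∧ s = min(0.08, 0.42) = 0.08
~p = 1 − 0.72 = 0.28
q → ~p = min(1, 1 − 0.19 + 0.28) = min(1, 1.09) = 1.00
q → q = min(1, 1 − 0.19 + 0.19) = min(1, 1.00) = 1.00
~(q → q) = 1 − 1.00 = 0.00
~~(q → q) = 1 − 0.00 = 1.00
~~(q → q) ∧ p = min(1.00, 0.72) = 0.72
q → p = min(1, 1 − 0.19 + 0.72) = min(1, 1.53) = 1.00
(~~(q → q) ∧ p) ∧ (q → p) = min(0.72, 1.00) = 0.72
(q → ~p) ∧ ((~~(q → q) ∧ p) ∧ (q → p)) = min(1.00, 0.72) = 0.72
(r ∧ s) → ((q → ~p) ∧ ((~~(q → q) ∧ p) ∧ (q → p))) = min(1, 1 − 0.08 + 0.72) = min(1, 1.64) = 1.00
q ∧ ((r ∧ s) → ((q → ~p) ∧ ((~~(q → q) ∧ p) ∧ (q → p)))) = min(0.19, 1.00) = 0.19

0.19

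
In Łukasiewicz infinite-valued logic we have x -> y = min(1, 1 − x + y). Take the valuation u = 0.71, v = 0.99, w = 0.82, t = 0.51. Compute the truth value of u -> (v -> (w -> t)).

0.99

w -> t = min(1, 1 − 0.82 + 0.51) = min(1, 0.69) = 0.69
v -> (w -> t) = min(1, 1 − 0.99 + 0.69) = min(1, 0.70) = 0.70
u -> (v -> (w -> t)) = min(1, 1 − 0.71 + 0.70) = min(1, 0.99) = 0.99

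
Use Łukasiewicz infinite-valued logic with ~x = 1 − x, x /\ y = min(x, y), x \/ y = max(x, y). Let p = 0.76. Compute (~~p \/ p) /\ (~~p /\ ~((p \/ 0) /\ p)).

~p = 1 − 0.76 = 0.24
~~p = 1 − 0.24 = 0.76
~~p \/ p = max(0.76, 0.76) = 0.76
p \/ 0 = max(0.76, 0.00) = 0.76
(p \/ 0) /\ p = min(0.76, 0.76) = 0.76
~((p \/ 0) /\ p) = 1 − 0.76 = 0.24
~~p /\ ~((p \/ 0) /\ p) = min(0.76, 0.24) = 0.24
(~~p \/ p) /\ (~~p /\ ~((p \/ 0) /\ p)) = min(0.76, 0.24) = 0.24

0.24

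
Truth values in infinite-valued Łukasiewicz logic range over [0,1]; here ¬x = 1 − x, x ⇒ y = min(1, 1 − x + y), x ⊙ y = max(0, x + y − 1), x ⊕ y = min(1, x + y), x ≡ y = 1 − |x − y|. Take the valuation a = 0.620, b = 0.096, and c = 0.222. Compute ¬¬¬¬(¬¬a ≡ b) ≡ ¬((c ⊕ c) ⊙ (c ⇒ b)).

0.794

¬a = 1 − 0.620 = 0.380
¬¬a = 1 − 0.380 = 0.620
¬¬a ≡ b = 1 − |0.620 − 0.096| = 1 − 0.524 = 0.476
¬(¬¬a ≡ b) = 1 − 0.476 = 0.524
¬¬(¬¬a ≡ b) = 1 − 0.524 = 0.476
¬¬¬(¬¬a ≡ b) = 1 − 0.476 = 0.524
¬¬¬¬(¬¬a ≡ b) = 1 − 0.524 = 0.476
c ⊕ c = min(1, 0.222 + 0.222) = min(1, 0.444) = 0.444
c ⇒ b = min(1, 1 − 0.222 + 0.096) = min(1, 0.874) = 0.874
(c ⊕ c) ⊙ (c ⇒ b) = max(0, 0.444 + 0.874 − 1) = max(0, 0.318) = 0.318
¬((c ⊕ c) ⊙ (c ⇒ b)) = 1 − 0.318 = 0.682
¬¬¬¬(¬¬a ≡ b) ≡ ¬((c ⊕ c) ⊙ (c ⇒ b)) = 1 − |0.476 − 0.682| = 1 − 0.206 = 0.794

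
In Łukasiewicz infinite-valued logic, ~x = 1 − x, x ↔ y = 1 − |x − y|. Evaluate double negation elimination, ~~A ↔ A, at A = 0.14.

1.00

~A = 1 − 0.14 = 0.86
~~A = 1 − 0.86 = 0.14
~~A ↔ A = 1 − |0.14 − 0.14| = 1 − 0.00 = 1.00
(As expected: always 1 in Ł∞ since negation is involutive.)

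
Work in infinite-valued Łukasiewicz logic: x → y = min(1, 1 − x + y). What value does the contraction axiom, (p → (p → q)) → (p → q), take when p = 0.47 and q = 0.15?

0.68

p → q = min(1, 1 − 0.47 + 0.15) = min(1, 0.68) = 0.68
p → (p → q) = min(1, 1 − 0.47 + 0.68) = min(1, 1.21) = 1.00
(p → (p → q)) → (p → q) = min(1, 1 − 1.00 + 0.68) = min(1, 0.68) = 0.68
(The value 0.68 < 1 shows this instance is not satisfied; fails in Ł∞ (the t-norm is not idempotent).)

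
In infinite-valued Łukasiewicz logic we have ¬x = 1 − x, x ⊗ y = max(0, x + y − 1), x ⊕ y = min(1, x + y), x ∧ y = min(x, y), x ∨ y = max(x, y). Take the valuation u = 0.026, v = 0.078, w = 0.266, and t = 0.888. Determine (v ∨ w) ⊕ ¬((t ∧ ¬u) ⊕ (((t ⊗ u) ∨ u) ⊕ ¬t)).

0.266

v ∨ w = max(0.078, 0.266) = 0.266
¬u = 1 − 0.026 = 0.974
t ∧ ¬u = min(0.888, 0.974) = 0.888
t ⊗ u = max(0, 0.888 + 0.026 − 1) = max(0, -0.086) = 0.000
(t ⊗ u) ∨ u = max(0.000, 0.026) = 0.026
¬t = 1 − 0.888 = 0.112
((t ⊗ u) ∨ u) ⊕ ¬t = min(1, 0.026 + 0.112) = min(1, 0.138) = 0.138
(t ∧ ¬u) ⊕ (((t ⊗ u) ∨ u) ⊕ ¬t) = min(1, 0.888 + 0.138) = min(1, 1.026) = 1.000
¬((t ∧ ¬u) ⊕ (((t ⊗ u) ∨ u) ⊕ ¬t)) = 1 − 1.000 = 0.000
(v ∨ w) ⊕ ¬((t ∧ ¬u) ⊕ (((t ⊗ u) ∨ u) ⊕ ¬t)) = min(1, 0.266 + 0.000) = min(1, 0.266) = 0.266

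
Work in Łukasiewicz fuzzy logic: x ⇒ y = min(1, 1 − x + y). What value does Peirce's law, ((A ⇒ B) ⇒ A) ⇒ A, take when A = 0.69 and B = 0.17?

0.69

A ⇒ B = min(1, 1 − 0.69 + 0.17) = min(1, 0.48) = 0.48
(A ⇒ B) ⇒ A = min(1, 1 − 0.48 + 0.69) = min(1, 1.21) = 1.00
((A ⇒ B) ⇒ A) ⇒ A = min(1, 1 − 1.00 + 0.69) = min(1, 0.69) = 0.69
(The value 0.69 < 1 shows this instance is not satisfied; not a Ł∞-tautology in general.)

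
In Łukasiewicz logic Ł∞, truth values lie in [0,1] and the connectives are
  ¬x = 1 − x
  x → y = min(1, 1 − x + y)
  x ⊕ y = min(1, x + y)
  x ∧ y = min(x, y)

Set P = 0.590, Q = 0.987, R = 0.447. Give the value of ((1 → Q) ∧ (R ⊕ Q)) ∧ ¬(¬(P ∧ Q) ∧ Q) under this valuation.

0.590

1 → Q = min(1, 1 − 1.000 + 0.987) = min(1, 0.987) = 0.987
R ⊕ Q = min(1, 0.447 + 0.987) = min(1, 1.434) = 1.000
(1 → Q) ∧ (R ⊕ Q) = min(0.987, 1.000) = 0.987
P ∧ Q = min(0.590, 0.987) = 0.590
¬(P ∧ Q) = 1 − 0.590 = 0.410
¬(P ∧ Q) ∧ Q = min(0.410, 0.987) = 0.410
¬(¬(P ∧ Q) ∧ Q) = 1 − 0.410 = 0.590
((1 → Q) ∧ (R ⊕ Q)) ∧ ¬(¬(P ∧ Q) ∧ Q) = min(0.987, 0.590) = 0.590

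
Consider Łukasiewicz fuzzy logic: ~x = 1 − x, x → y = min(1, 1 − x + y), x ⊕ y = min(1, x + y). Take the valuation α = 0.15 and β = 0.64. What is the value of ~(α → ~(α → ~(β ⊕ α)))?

0.15

β ⊕ α = min(1, 0.64 + 0.15) = min(1, 0.79) = 0.79
~(β ⊕ α) = 1 − 0.79 = 0.21
α → ~(β ⊕ α) = min(1, 1 − 0.15 + 0.21) = min(1, 1.06) = 1.00
~(α → ~(β ⊕ α)) = 1 − 1.00 = 0.00
α → ~(α → ~(β ⊕ α)) = min(1, 1 − 0.15 + 0.00) = min(1, 0.85) = 0.85
~(α → ~(α → ~(β ⊕ α))) = 1 − 0.85 = 0.15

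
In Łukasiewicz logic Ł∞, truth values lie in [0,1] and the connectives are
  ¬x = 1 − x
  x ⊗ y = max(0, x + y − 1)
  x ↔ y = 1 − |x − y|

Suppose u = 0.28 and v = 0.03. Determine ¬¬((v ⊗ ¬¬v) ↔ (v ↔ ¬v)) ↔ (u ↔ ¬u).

¬v = 1 − 0.03 = 0.97
¬¬v = 1 − 0.97 = 0.03
v ⊗ ¬¬v = max(0, 0.03 + 0.03 − 1) = max(0, -0.94) = 0.00
v ↔ ¬v = 1 − |0.03 − 0.97| = 1 − 0.94 = 0.06
(v ⊗ ¬¬v) ↔ (v ↔ ¬v) = 1 − |0.00 − 0.06| = 1 − 0.06 = 0.94
¬((v ⊗ ¬¬v) ↔ (v ↔ ¬v)) = 1 − 0.94 = 0.06
¬¬((v ⊗ ¬¬v) ↔ (v ↔ ¬v)) = 1 − 0.06 = 0.94
¬u = 1 − 0.28 = 0.72
u ↔ ¬u = 1 − |0.28 − 0.72| = 1 − 0.44 = 0.56
¬¬((v ⊗ ¬¬v) ↔ (v ↔ ¬v)) ↔ (u ↔ ¬u) = 1 − |0.94 − 0.56| = 1 − 0.38 = 0.62

0.62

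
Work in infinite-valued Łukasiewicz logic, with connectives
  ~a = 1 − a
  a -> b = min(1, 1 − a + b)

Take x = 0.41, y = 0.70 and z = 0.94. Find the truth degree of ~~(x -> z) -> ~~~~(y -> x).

0.71

x -> z = min(1, 1 − 0.41 + 0.94) = min(1, 1.53) = 1.00
~(x -> z) = 1 − 1.00 = 0.00
~~(x -> z) = 1 − 0.00 = 1.00
y -> x = min(1, 1 − 0.70 + 0.41) = min(1, 0.71) = 0.71
~(y -> x) = 1 − 0.71 = 0.29
~~(y -> x) = 1 − 0.29 = 0.71
~~~(y -> x) = 1 − 0.71 = 0.29
~~~~(y -> x) = 1 − 0.29 = 0.71
~~(x -> z) -> ~~~~(y -> x) = min(1, 1 − 1.00 + 0.71) = min(1, 0.71) = 0.71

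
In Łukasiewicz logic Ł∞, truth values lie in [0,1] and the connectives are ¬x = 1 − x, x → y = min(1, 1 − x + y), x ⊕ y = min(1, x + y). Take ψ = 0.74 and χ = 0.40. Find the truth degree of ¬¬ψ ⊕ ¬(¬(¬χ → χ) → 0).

¬ψ = 1 − 0.74 = 0.26
¬¬ψ = 1 − 0.26 = 0.74
¬χ = 1 − 0.40 = 0.60
¬χ → χ = min(1, 1 − 0.60 + 0.40) = min(1, 0.80) = 0.80
¬(¬χ → χ) = 1 − 0.80 = 0.20
¬(¬χ → χ) → 0 = min(1, 1 − 0.20 + 0.00) = min(1, 0.80) = 0.80
¬(¬(¬χ → χ) → 0) = 1 − 0.80 = 0.20
¬¬ψ ⊕ ¬(¬(¬χ → χ) → 0) = min(1, 0.74 + 0.20) = min(1, 0.94) = 0.94

0.94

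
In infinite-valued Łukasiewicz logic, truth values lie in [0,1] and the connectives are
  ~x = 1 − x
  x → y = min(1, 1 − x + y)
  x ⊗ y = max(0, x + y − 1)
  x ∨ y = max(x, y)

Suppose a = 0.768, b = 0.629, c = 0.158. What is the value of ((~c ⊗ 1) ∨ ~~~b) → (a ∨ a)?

0.926

~c = 1 − 0.158 = 0.842
~c ⊗ 1 = max(0, 0.842 + 1.000 − 1) = max(0, 0.842) = 0.842
~b = 1 − 0.629 = 0.371
~~b = 1 − 0.371 = 0.629
~~~b = 1 − 0.629 = 0.371
(~c ⊗ 1) ∨ ~~~b = max(0.842, 0.371) = 0.842
a ∨ a = max(0.768, 0.768) = 0.768
((~c ⊗ 1) ∨ ~~~b) → (a ∨ a) = min(1, 1 − 0.842 + 0.768) = min(1, 0.926) = 0.926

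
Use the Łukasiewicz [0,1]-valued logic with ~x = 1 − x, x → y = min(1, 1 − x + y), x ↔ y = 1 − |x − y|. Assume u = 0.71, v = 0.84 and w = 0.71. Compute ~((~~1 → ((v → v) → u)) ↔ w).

~1 = 1 − 1.00 = 0.00
~~1 = 1 − 0.00 = 1.00
v → v = min(1, 1 − 0.84 + 0.84) = min(1, 1.00) = 1.00
(v → v) → u = min(1, 1 − 1.00 + 0.71) = min(1, 0.71) = 0.71
~~1 → ((v → v) → u) = min(1, 1 − 1.00 + 0.71) = min(1, 0.71) = 0.71
(~~1 → ((v → v) → u)) ↔ w = 1 − |0.71 − 0.71| = 1 − 0.00 = 1.00
~((~~1 → ((v → v) → u)) ↔ w) = 1 − 1.00 = 0.00

0.00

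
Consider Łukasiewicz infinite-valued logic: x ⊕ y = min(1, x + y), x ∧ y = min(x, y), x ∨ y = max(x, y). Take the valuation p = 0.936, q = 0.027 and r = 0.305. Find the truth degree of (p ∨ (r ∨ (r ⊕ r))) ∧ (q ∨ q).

0.027

r ⊕ r = min(1, 0.305 + 0.305) = min(1, 0.610) = 0.610
r ∨ (r ⊕ r) = max(0.305, 0.610) = 0.610
p ∨ (r ∨ (r ⊕ r)) = max(0.936, 0.610) = 0.936
q ∨ q = max(0.027, 0.027) = 0.027
(p ∨ (r ∨ (r ⊕ r))) ∧ (q ∨ q) = min(0.936, 0.027) = 0.027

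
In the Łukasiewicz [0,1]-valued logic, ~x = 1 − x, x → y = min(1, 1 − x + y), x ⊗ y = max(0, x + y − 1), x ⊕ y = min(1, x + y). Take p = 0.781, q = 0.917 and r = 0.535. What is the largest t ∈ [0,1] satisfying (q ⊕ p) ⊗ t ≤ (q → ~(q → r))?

0.465

q ⊕ p = min(1, 0.917 + 0.781) = min(1, 1.698) = 1.000
So the left factor is q ⊕ p = 1.000.
q → r = min(1, 1 − 0.917 + 0.535) = min(1, 0.618) = 0.618
~(q → r) = 1 − 0.618 = 0.382
q → ~(q → r) = min(1, 1 − 0.917 + 0.382) = min(1, 0.465) = 0.465
So the right-hand bound is q → ~(q → r) = 0.465.
The residuum of the Łukasiewicz t-norm gives the supremum: min(1, 1 − 1.000 + 0.465).
1 − 1.000 + 0.465 = 0.465, so t = min(1, 0.465) = 0.465.
Check: 1.000 ⊗ 0.465 = max(0, 0.465) = 0.465 ≤ 0.465.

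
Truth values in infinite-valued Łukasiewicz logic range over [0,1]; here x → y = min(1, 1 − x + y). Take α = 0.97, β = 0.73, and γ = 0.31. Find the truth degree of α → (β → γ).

β → γ = min(1, 1 − 0.73 + 0.31) = min(1, 0.58) = 0.58
α → (β → γ) = min(1, 1 − 0.97 + 0.58) = min(1, 0.61) = 0.61

0.61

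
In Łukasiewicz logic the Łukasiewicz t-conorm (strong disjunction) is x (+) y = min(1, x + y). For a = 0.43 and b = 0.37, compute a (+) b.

a (+) b = min(1, 0.43 + 0.37) = min(1, 0.80) = 0.80
For comparison, the Gödel t-conorm max(x, y) would give 0.43.

0.80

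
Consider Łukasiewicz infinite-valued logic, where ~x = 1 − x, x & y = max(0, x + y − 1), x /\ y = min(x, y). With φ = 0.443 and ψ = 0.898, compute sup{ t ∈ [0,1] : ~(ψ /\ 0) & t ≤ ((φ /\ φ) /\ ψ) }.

0.443

ψ /\ 0 = min(0.898, 0.000) = 0.000
~(ψ /\ 0) = 1 − 0.000 = 1.000
So the left factor is ~(ψ /\ 0) = 1.000.
φ /\ φ = min(0.443, 0.443) = 0.443
(φ /\ φ) /\ ψ = min(0.443, 0.898) = 0.443
So the right-hand bound is (φ /\ φ) /\ ψ = 0.443.
The residuum of the Łukasiewicz t-norm gives the supremum: min(1, 1 − 1.000 + 0.443).
1 − 1.000 + 0.443 = 0.443, so t = min(1, 0.443) = 0.443.
Check: 1.000 & 0.443 = max(0, 0.443) = 0.443 ≤ 0.443.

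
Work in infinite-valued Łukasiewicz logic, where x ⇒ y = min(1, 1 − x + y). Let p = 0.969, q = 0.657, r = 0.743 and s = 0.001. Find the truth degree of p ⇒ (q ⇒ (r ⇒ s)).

0.632

r ⇒ s = min(1, 1 − 0.743 + 0.001) = min(1, 0.258) = 0.258
q ⇒ (r ⇒ s) = min(1, 1 − 0.657 + 0.258) = min(1, 0.601) = 0.601
p ⇒ (q ⇒ (r ⇒ s)) = min(1, 1 − 0.969 + 0.601) = min(1, 0.632) = 0.632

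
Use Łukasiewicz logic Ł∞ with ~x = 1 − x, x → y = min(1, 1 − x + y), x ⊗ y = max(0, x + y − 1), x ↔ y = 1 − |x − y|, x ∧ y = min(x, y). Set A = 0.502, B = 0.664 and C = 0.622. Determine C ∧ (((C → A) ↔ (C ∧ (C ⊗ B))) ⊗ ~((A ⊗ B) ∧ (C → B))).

0.240

C → A = min(1, 1 − 0.622 + 0.502) = min(1, 0.880) = 0.880
C ⊗ B = max(0, 0.622 + 0.664 − 1) = max(0, 0.286) = 0.286
C ∧ (C ⊗ B) = min(0.622, 0.286) = 0.286
(C → A) ↔ (C ∧ (C ⊗ B)) = 1 − |0.880 − 0.286| = 1 − 0.594 = 0.406
A ⊗ B = max(0, 0.502 + 0.664 − 1) = max(0, 0.166) = 0.166
C → B = min(1, 1 − 0.622 + 0.664) = min(1, 1.042) = 1.000
(A ⊗ B) ∧ (C → B) = min(0.166, 1.000) = 0.166
~((A ⊗ B) ∧ (C → B)) = 1 − 0.166 = 0.834
((C → A) ↔ (C ∧ (C ⊗ B))) ⊗ ~((A ⊗ B) ∧ (C → B)) = max(0, 0.406 + 0.834 − 1) = max(0, 0.240) = 0.240
C ∧ (((C → A) ↔ (C ∧ (C ⊗ B))) ⊗ ~((A ⊗ B) ∧ (C → B))) = min(0.622, 0.240) = 0.240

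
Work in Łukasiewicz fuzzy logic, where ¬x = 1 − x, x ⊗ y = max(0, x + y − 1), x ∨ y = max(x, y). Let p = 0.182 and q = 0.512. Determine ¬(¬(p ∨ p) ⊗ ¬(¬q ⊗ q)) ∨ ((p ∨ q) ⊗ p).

p ∨ p = max(0.182, 0.182) = 0.182
¬(p ∨ p) = 1 − 0.182 = 0.818
¬q = 1 − 0.512 = 0.488
¬q ⊗ q = max(0, 0.488 + 0.512 − 1) = max(0, 0.000) = 0.000
¬(¬q ⊗ q) = 1 − 0.000 = 1.000
¬(p ∨ p) ⊗ ¬(¬q ⊗ q) = max(0, 0.818 + 1.000 − 1) = max(0, 0.818) = 0.818
¬(¬(p ∨ p) ⊗ ¬(¬q ⊗ q)) = 1 − 0.818 = 0.182
p ∨ q = max(0.182, 0.512) = 0.512
(p ∨ q) ⊗ p = max(0, 0.512 + 0.182 − 1) = max(0, -0.306) = 0.000
¬(¬(p ∨ p) ⊗ ¬(¬q ⊗ q)) ∨ ((p ∨ q) ⊗ p) = max(0.182, 0.000) = 0.182

0.182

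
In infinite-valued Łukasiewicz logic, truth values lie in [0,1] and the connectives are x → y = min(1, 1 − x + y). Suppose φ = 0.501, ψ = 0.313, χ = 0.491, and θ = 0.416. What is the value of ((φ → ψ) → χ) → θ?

φ → ψ = min(1, 1 − 0.501 + 0.313) = min(1, 0.812) = 0.812
(φ → ψ) → χ = min(1, 1 − 0.812 + 0.491) = min(1, 0.679) = 0.679
((φ → ψ) → χ) → θ = min(1, 1 − 0.679 + 0.416) = min(1, 0.737) = 0.737

0.737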